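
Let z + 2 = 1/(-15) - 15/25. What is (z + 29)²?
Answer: 6241/9 ≈ 693.44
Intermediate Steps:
z = -8/3 (z = -2 + (1/(-15) - 15/25) = -2 + (1*(-1/15) - 15*1/25) = -2 + (-1/15 - ⅗) = -2 - ⅔ = -8/3 ≈ -2.6667)
(z + 29)² = (-8/3 + 29)² = (79/3)² = 6241/9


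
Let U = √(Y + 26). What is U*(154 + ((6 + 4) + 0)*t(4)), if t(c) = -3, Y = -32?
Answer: 124*I*√6 ≈ 303.74*I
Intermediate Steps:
U = I*√6 (U = √(-32 + 26) = √(-6) = I*√6 ≈ 2.4495*I)
U*(154 + ((6 + 4) + 0)*t(4)) = (I*√6)*(154 + ((6 + 4) + 0)*(-3)) = (I*√6)*(154 + (10 + 0)*(-3)) = (I*√6)*(154 + 10*(-3)) = (I*√6)*(154 - 30) = (I*√6)*124 = 124*I*√6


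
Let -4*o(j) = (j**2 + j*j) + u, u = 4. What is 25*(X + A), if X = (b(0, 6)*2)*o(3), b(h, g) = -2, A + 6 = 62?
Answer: 1950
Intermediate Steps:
A = 56 (A = -6 + 62 = 56)
o(j) = -1 - j**2/2 (o(j) = -((j**2 + j*j) + 4)/4 = -((j**2 + j**2) + 4)/4 = -(2*j**2 + 4)/4 = -(4 + 2*j**2)/4 = -1 - j**2/2)
X = 22 (X = (-2*2)*(-1 - 1/2*3**2) = -4*(-1 - 1/2*9) = -4*(-1 - 9/2) = -4*(-11/2) = 22)
25*(X + A) = 25*(22 + 56) = 25*78 = 1950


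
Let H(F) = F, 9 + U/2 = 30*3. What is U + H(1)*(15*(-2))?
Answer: 132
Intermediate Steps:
U = 162 (U = -18 + 2*(30*3) = -18 + 2*90 = -18 + 180 = 162)
U + H(1)*(15*(-2)) = 162 + 1*(15*(-2)) = 162 + 1*(-30) = 162 - 30 = 132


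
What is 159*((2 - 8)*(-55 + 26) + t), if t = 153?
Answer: 51993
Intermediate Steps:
159*((2 - 8)*(-55 + 26) + t) = 159*((2 - 8)*(-55 + 26) + 153) = 159*(-6*(-29) + 153) = 159*(174 + 153) = 159*327 = 51993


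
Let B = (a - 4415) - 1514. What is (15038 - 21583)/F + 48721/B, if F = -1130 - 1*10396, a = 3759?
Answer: -8049347/367815 ≈ -21.884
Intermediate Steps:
F = -11526 (F = -1130 - 10396 = -11526)
B = -2170 (B = (3759 - 4415) - 1514 = -656 - 1514 = -2170)
(15038 - 21583)/F + 48721/B = (15038 - 21583)/(-11526) + 48721/(-2170) = -6545*(-1/11526) + 48721*(-1/2170) = 385/678 - 48721/2170 = -8049347/367815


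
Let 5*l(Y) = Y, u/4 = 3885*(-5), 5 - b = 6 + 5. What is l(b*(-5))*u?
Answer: -466200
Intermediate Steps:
b = -6 (b = 5 - (6 + 5) = 5 - 1*11 = 5 - 11 = -6)
u = -77700 (u = 4*(3885*(-5)) = 4*(-19425) = -77700)
l(Y) = Y/5
l(b*(-5))*u = ((-6*(-5))/5)*(-77700) = ((⅕)*30)*(-77700) = 6*(-77700) = -466200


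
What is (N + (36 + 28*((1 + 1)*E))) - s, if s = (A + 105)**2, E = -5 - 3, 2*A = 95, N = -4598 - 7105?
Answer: -141485/4 ≈ -35371.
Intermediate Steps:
N = -11703
A = 95/2 (A = (1/2)*95 = 95/2 ≈ 47.500)
E = -8
s = 93025/4 (s = (95/2 + 105)**2 = (305/2)**2 = 93025/4 ≈ 23256.)
(N + (36 + 28*((1 + 1)*E))) - s = (-11703 + (36 + 28*((1 + 1)*(-8)))) - 1*93025/4 = (-11703 + (36 + 28*(2*(-8)))) - 93025/4 = (-11703 + (36 + 28*(-16))) - 93025/4 = (-11703 + (36 - 448)) - 93025/4 = (-11703 - 412) - 93025/4 = -12115 - 93025/4 = -141485/4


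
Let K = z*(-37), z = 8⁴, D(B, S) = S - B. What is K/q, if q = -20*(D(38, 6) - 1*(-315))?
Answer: 37888/1415 ≈ 26.776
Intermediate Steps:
z = 4096
K = -151552 (K = 4096*(-37) = -151552)
q = -5660 (q = -20*((6 - 1*38) - 1*(-315)) = -20*((6 - 38) + 315) = -20*(-32 + 315) = -20*283 = -5660)
K/q = -151552/(-5660) = -151552*(-1/5660) = 37888/1415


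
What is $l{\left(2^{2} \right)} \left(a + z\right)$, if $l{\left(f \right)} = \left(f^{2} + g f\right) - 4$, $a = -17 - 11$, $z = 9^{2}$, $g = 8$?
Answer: $2332$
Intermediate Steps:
$z = 81$
$a = -28$
$l{\left(f \right)} = -4 + f^{2} + 8 f$ ($l{\left(f \right)} = \left(f^{2} + 8 f\right) - 4 = -4 + f^{2} + 8 f$)
$l{\left(2^{2} \right)} \left(a + z\right) = \left(-4 + \left(2^{2}\right)^{2} + 8 \cdot 2^{2}\right) \left(-28 + 81\right) = \left(-4 + 4^{2} + 8 \cdot 4\right) 53 = \left(-4 + 16 + 32\right) 53 = 44 \cdot 53 = 2332$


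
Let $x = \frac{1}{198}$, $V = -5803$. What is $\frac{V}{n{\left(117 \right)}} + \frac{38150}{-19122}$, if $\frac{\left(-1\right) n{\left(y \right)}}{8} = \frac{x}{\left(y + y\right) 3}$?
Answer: $\frac{1927960763617}{19122} \approx 1.0082 \cdot 10^{8}$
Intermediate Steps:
$x = \frac{1}{198} \approx 0.0050505$
$n{\left(y \right)} = - \frac{2}{297 y}$ ($n{\left(y \right)} = - 8 \frac{1}{198 \left(y + y\right) 3} = - 8 \frac{1}{198 \cdot 2 y 3} = - 8 \frac{1}{198 \cdot 6 y} = - 8 \frac{\frac{1}{6} \frac{1}{y}}{198} = - 8 \frac{1}{1188 y} = - \frac{2}{297 y}$)
$\frac{V}{n{\left(117 \right)}} + \frac{38150}{-19122} = - \frac{5803}{\left(- \frac{2}{297}\right) \frac{1}{117}} + \frac{38150}{-19122} = - \frac{5803}{\left(- \frac{2}{297}\right) \frac{1}{117}} + 38150 \left(- \frac{1}{19122}\right) = - \frac{5803}{- \frac{2}{34749}} - \frac{19075}{9561} = \left(-5803\right) \left(- \frac{34749}{2}\right) - \frac{19075}{9561} = \frac{201648447}{2} - \frac{19075}{9561} = \frac{1927960763617}{19122}$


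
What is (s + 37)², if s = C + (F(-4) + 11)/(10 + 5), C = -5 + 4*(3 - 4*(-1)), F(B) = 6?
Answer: 840889/225 ≈ 3737.3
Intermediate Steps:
C = 23 (C = -5 + 4*(3 + 4) = -5 + 4*7 = -5 + 28 = 23)
s = 362/15 (s = 23 + (6 + 11)/(10 + 5) = 23 + 17/15 = 362/15 ≈ 24.133)
(s + 37)² = (362/15 + 37)² = (917/15)² = 840889/225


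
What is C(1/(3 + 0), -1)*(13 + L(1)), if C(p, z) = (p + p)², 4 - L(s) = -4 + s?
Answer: 80/9 ≈ 8.8889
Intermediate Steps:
L(s) = 8 - s (L(s) = 4 - (-4 + s) = 4 + (4 - s) = 8 - s)
C(p, z) = 4*p² (C(p, z) = (2*p)² = 4*p²)
C(1/(3 + 0), -1)*(13 + L(1)) = (4*(1/(3 + 0))²)*(13 + (8 - 1*1)) = (4*(1/3)²)*(13 + (8 - 1)) = (4*(⅓)²)*(13 + 7) = (4*(⅑))*20 = (4/9)*20 = 80/9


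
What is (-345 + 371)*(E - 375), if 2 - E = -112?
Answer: -6786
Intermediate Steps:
E = 114 (E = 2 - 1*(-112) = 2 + 112 = 114)
(-345 + 371)*(E - 375) = (-345 + 371)*(114 - 375) = 26*(-261) = -6786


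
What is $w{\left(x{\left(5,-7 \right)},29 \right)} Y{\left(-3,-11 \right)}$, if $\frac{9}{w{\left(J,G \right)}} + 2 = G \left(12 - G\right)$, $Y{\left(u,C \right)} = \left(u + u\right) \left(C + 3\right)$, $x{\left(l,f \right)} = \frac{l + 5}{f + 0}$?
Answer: $- \frac{48}{55} \approx -0.87273$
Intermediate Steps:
$x{\left(l,f \right)} = \frac{5 + l}{f}$
$Y{\left(u,C \right)} = 2 u \left(3 + C\right)$
$w{\left(J,G \right)} = \frac{9}{-2 + G \left(12 - G\right)}$
$w{\left(x{\left(5,-7 \right)},29 \right)} Y{\left(-3,-11 \right)} = - \frac{9}{2 + 29^{2} - 348} \cdot 2 \left(-3\right) \left(3 - 11\right) = - \frac{9}{2 + 841 - 348} \cdot 2 \left(-3\right) \left(-8\right) = - \frac{9}{495} \cdot 48 = \left(-9\right) \frac{1}{495} \cdot 48 = \left(- \frac{1}{55}\right) 48 = - \frac{48}{55}$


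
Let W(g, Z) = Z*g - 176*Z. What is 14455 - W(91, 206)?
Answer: 31965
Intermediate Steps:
W(g, Z) = -176*Z + Z*g
14455 - W(91, 206) = 14455 - 206*(-176 + 91) = 14455 - 206*(-85) = 14455 - 1*(-17510) = 14455 + 17510 = 31965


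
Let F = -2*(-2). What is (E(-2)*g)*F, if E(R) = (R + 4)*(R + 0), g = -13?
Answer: 208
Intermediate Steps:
F = 4
E(R) = R*(4 + R) (E(R) = (4 + R)*R = R*(4 + R))
(E(-2)*g)*F = (-2*(4 - 2)*(-13))*4 = (-2*2*(-13))*4 = -4*(-13)*4 = 52*4 = 208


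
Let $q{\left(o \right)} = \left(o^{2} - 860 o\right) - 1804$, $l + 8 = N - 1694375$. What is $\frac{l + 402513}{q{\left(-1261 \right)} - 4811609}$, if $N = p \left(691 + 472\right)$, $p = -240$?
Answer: $\frac{785495}{1069416} \approx 0.73451$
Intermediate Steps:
$N = -279120$ ($N = - 240 \left(691 + 472\right) = \left(-240\right) 1163 = -279120$)
$l = -1973503$ ($l = -8 - 1973495 = -1973503$)
$q{\left(o \right)} = -1804 + o^{2} - 860 o$
$\frac{l + 402513}{q{\left(-1261 \right)} - 4811609} = \frac{-1973503 + 402513}{\left(-1804 + \left(-1261\right)^{2} - -1084460\right) - 4811609} = - \frac{1570990}{\left(-1804 + 1590121 + 1084460\right) - 4811609} = - \frac{1570990}{2672777 - 4811609} = - \frac{1570990}{-2138832} = \left(-1570990\right) \left(- \frac{1}{2138832}\right) = \frac{785495}{1069416}$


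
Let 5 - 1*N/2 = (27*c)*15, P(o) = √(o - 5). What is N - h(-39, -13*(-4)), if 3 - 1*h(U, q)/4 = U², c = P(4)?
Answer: 6082 - 810*I ≈ 6082.0 - 810.0*I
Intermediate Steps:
P(o) = √(-5 + o)
c = I (c = √(-5 + 4) = √(-1) = I ≈ 1.0*I)
h(U, q) = 12 - 4*U²
N = 10 - 810*I (N = 10 - 2*27*I*15 = 10 - 810*I ≈ 10.0 - 810.0*I)
N - h(-39, -13*(-4)) = (10 - 810*I) - (12 - 4*(-39)²) = (10 - 810*I) - (12 - 4*1521) = (10 - 810*I) - (12 - 6084) = (10 - 810*I) - 1*(-6072) = (10 - 810*I) + 6072 = 6082 - 810*I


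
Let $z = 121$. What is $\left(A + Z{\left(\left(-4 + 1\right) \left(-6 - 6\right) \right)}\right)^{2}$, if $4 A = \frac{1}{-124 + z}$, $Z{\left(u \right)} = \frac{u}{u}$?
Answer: $\frac{121}{144} \approx 0.84028$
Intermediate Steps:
$Z{\left(u \right)} = 1$
$A = - \frac{1}{12}$ ($A = \frac{1}{4 \left(-124 + 121\right)} = \frac{1}{4 \left(-3\right)} = \frac{1}{4} \left(- \frac{1}{3}\right) = - \frac{1}{12} \approx -0.083333$)
$\left(A + Z{\left(\left(-4 + 1\right) \left(-6 - 6\right) \right)}\right)^{2} = \left(- \frac{1}{12} + 1\right)^{2} = \left(\frac{11}{12}\right)^{2} = \frac{121}{144}$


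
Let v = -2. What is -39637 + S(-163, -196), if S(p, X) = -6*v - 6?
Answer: -39631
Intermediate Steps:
S(p, X) = 6 (S(p, X) = -6*(-2) - 6 = 12 - 6 = 6)
-39637 + S(-163, -196) = -39637 + 6 = -39631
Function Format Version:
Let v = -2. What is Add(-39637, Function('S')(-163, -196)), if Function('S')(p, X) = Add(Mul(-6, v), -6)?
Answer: -39631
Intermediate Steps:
Function('S')(p, X) = 6 (Function('S')(p, X) = Add(Mul(-6, -2), -6) = Add(12, -6) = 6)
Add(-39637, Function('S')(-163, -196)) = Add(-39637, 6) = -39631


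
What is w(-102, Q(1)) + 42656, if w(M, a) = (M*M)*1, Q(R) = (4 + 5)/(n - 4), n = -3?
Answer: 53060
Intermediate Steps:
Q(R) = -9/7 (Q(R) = (4 + 5)/(-3 - 4) = 9/(-7) = 9*(-1/7) = -9/7)
w(M, a) = M**2 (w(M, a) = M**2*1 = M**2)
w(-102, Q(1)) + 42656 = (-102)**2 + 42656 = 10404 + 42656 = 53060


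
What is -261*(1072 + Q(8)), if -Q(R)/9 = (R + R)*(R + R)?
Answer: 321552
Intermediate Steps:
Q(R) = -36*R**2 (Q(R) = -9*(R + R)*(R + R) = -9*2*R*2*R = -36*R**2)
-261*(1072 + Q(8)) = -261*(1072 - 36*8**2) = -261*(1072 - 36*64) = -261*(1072 - 2304) = -261*(-1232) = 321552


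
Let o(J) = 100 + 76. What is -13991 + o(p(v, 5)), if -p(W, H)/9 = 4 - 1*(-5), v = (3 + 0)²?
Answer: -13815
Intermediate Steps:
v = 9 (v = 3² = 9)
p(W, H) = -81 (p(W, H) = -9*(4 - 1*(-5)) = -9*(4 + 5) = -9*9 = -81)
o(J) = 176
-13991 + o(p(v, 5)) = -13991 + 176 = -13815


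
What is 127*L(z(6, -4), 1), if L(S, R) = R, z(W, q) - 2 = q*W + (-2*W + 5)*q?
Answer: 127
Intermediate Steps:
z(W, q) = 2 + W*q + q*(5 - 2*W) (z(W, q) = 2 + (q*W + (-2*W + 5)*q) = 2 + (W*q + (5 - 2*W)*q) = 2 + (W*q + q*(5 - 2*W)) = 2 + W*q + q*(5 - 2*W))
127*L(z(6, -4), 1) = 127*1 = 127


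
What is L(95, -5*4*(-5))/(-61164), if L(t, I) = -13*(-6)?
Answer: -13/10194 ≈ -0.0012753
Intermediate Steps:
L(t, I) = 78
L(95, -5*4*(-5))/(-61164) = 78/(-61164) = 78*(-1/61164) = -13/10194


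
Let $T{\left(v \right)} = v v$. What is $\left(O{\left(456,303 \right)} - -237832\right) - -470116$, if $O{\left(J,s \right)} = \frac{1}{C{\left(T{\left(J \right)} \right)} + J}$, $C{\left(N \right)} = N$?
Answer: $\frac{147530699617}{208392} \approx 7.0795 \cdot 10^{5}$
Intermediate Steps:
$T{\left(v \right)} = v^{2}$
$O{\left(J,s \right)} = \frac{1}{J + J^{2}}$ ($O{\left(J,s \right)} = \frac{1}{J^{2} + J} = \frac{1}{J + J^{2}}$)
$\left(O{\left(456,303 \right)} - -237832\right) - -470116 = \left(\frac{1}{456 \left(1 + 456\right)} - -237832\right) - -470116 = \left(\frac{1}{456 \cdot 457} + 237832\right) + 470116 = \left(\frac{1}{456} \cdot \frac{1}{457} + 237832\right) + 470116 = \left(\frac{1}{208392} + 237832\right) + 470116 = \frac{49562286145}{208392} + 470116 = \frac{147530699617}{208392}$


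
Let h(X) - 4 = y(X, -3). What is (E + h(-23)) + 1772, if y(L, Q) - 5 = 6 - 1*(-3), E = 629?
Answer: 2419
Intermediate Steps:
y(L, Q) = 14 (y(L, Q) = 5 + (6 - 1*(-3)) = 5 + (6 + 3) = 5 + 9 = 14)
h(X) = 18 (h(X) = 4 + 14 = 18)
(E + h(-23)) + 1772 = (629 + 18) + 1772 = 647 + 1772 = 2419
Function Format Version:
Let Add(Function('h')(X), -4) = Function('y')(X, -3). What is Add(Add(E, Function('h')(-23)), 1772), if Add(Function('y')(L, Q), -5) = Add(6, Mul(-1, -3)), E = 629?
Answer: 2419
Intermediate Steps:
Function('y')(L, Q) = 14 (Function('y')(L, Q) = Add(5, Add(6, Mul(-1, -3))) = Add(5, Add(6, 3)) = Add(5, 9) = 14)
Function('h')(X) = 18 (Function('h')(X) = Add(4, 14) = 18)
Add(Add(E, Function('h')(-23)), 1772) = Add(Add(629, 18), 1772) = Add(647, 1772) = 2419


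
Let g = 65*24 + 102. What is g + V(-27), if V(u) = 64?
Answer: 1726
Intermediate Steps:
g = 1662 (g = 1560 + 102 = 1662)
g + V(-27) = 1662 + 64 = 1726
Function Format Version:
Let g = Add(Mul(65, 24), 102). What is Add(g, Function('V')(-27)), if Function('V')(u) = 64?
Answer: 1726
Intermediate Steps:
g = 1662 (g = Add(1560, 102) = 1662)
Add(g, Function('V')(-27)) = Add(1662, 64) = 1726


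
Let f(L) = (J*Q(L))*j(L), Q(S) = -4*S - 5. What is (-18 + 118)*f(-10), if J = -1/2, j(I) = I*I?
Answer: -175000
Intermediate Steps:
j(I) = I²
Q(S) = -5 - 4*S
J = -½ (J = -1*½ = -½ ≈ -0.50000)
f(L) = L²*(5/2 + 2*L) (f(L) = (-(-5 - 4*L)/2)*L² = (5/2 + 2*L)*L² = L²*(5/2 + 2*L))
(-18 + 118)*f(-10) = (-18 + 118)*((½)*(-10)²*(5 + 4*(-10))) = 100*((½)*100*(5 - 40)) = 100*((½)*100*(-35)) = 100*(-1750) = -175000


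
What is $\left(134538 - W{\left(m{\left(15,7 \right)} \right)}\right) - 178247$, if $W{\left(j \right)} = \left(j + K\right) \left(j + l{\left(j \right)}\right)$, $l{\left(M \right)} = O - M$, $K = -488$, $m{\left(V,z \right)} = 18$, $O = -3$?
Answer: $-45119$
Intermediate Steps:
$l{\left(M \right)} = -3 - M$
$W{\left(j \right)} = 1464 - 3 j$ ($W{\left(j \right)} = \left(j - 488\right) \left(j - \left(3 + j\right)\right) = \left(-488 + j\right) \left(-3\right) = 1464 - 3 j$)
$\left(134538 - W{\left(m{\left(15,7 \right)} \right)}\right) - 178247 = \left(134538 - \left(1464 - 54\right)\right) - 178247 = \left(134538 - 1410\right) - 178247 = 133128 - 178247 = -45119$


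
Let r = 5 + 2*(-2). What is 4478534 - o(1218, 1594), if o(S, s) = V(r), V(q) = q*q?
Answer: 4478533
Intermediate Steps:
r = 1 (r = 5 - 4 = 1)
V(q) = q²
o(S, s) = 1 (o(S, s) = 1² = 1)
4478534 - o(1218, 1594) = 4478534 - 1*1 = 4478534 - 1 = 4478533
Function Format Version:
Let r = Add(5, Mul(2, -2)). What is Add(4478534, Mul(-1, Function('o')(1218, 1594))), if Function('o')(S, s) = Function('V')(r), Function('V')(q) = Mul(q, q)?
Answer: 4478533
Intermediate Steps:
r = 1 (r = Add(5, -4) = 1)
Function('V')(q) = Pow(q, 2)
Function('o')(S, s) = 1 (Function('o')(S, s) = Pow(1, 2) = 1)
Add(4478534, Mul(-1, Function('o')(1218, 1594))) = Add(4478534, Mul(-1, 1)) = Add(4478534, -1) = 4478533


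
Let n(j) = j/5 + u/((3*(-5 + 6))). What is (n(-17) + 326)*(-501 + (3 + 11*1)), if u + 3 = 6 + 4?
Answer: -2373638/15 ≈ -1.5824e+5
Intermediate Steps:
u = 7 (u = -3 + (6 + 4) = -3 + 10 = 7)
n(j) = 7/3 + j/5 (n(j) = j/5 + 7/((3*(-5 + 6))) = j*(⅕) + 7/((3*1)) = j/5 + 7/3 = 7/3 + j/5)
(n(-17) + 326)*(-501 + (3 + 11*1)) = ((7/3 + (⅕)*(-17)) + 326)*(-501 + (3 + 11*1)) = ((7/3 - 17/5) + 326)*(-501 + (3 + 11)) = (-16/15 + 326)*(-501 + 14) = (4874/15)*(-487) = -2373638/15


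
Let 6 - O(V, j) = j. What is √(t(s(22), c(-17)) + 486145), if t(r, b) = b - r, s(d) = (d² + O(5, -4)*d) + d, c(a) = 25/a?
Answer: √140285666/17 ≈ 696.72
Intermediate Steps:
O(V, j) = 6 - j
s(d) = d² + 11*d (s(d) = (d² + (6 - 1*(-4))*d) + d = (d² + (6 + 4)*d) + d = (d² + 10*d) + d = d² + 11*d)
√(t(s(22), c(-17)) + 486145) = √((25/(-17) - 22*(11 + 22)) + 486145) = √((25*(-1/17) - 22*33) + 486145) = √((-25/17 - 1*726) + 486145) = √((-25/17 - 726) + 486145) = √(-12367/17 + 486145) = √(8252098/17) = √140285666/17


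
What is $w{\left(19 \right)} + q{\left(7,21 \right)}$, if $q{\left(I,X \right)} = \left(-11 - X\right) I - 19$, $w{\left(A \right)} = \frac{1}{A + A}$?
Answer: $- \frac{9233}{38} \approx -242.97$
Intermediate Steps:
$w{\left(A \right)} = \frac{1}{2 A}$
$q{\left(I,X \right)} = -19 + I \left(-11 - X\right)$ ($q{\left(I,X \right)} = I \left(-11 - X\right) - 19 = -19 + I \left(-11 - X\right)$)
$w{\left(19 \right)} + q{\left(7,21 \right)} = \frac{1}{2 \cdot 19} - \left(96 + 147\right) = \frac{1}{2} \cdot \frac{1}{19} - 243 = \frac{1}{38} - 243 = - \frac{9233}{38}$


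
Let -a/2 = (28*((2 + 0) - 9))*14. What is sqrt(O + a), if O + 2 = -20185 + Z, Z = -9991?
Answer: I*sqrt(24690) ≈ 157.13*I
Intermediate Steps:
a = 5488 (a = -2*28*((2 + 0) - 9)*14 = -2*28*(2 - 9)*14 = -2*28*(-7)*14 = -(-392)*14 = -2*(-2744) = 5488)
O = -30178 (O = -2 + (-20185 - 9991) = -2 - 30176 = -30178)
sqrt(O + a) = sqrt(-30178 + 5488) = sqrt(-24690) = I*sqrt(24690)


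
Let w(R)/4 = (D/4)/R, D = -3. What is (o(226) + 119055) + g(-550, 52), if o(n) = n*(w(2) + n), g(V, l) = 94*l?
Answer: 174680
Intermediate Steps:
w(R) = -3/R (w(R) = 4*((-3/4)/R) = 4*((-3*1/4)/R) = 4*(-3/(4*R)) = -3/R)
o(n) = n*(-3/2 + n)
(o(226) + 119055) + g(-550, 52) = ((1/2)*226*(-3 + 2*226) + 119055) + 94*52 = ((1/2)*226*(-3 + 452) + 119055) + 4888 = ((1/2)*226*449 + 119055) + 4888 = (50737 + 119055) + 4888 = 169792 + 4888 = 174680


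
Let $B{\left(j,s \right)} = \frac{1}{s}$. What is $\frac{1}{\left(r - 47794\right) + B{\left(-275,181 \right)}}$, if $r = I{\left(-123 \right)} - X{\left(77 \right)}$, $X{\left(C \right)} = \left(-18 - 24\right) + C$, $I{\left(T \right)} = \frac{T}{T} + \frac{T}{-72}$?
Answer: $- \frac{4344}{207757387} \approx -2.0909 \cdot 10^{-5}$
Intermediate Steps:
$I{\left(T \right)} = 1 - \frac{T}{72}$ ($I{\left(T \right)} = 1 + T \left(- \frac{1}{72}\right) = 1 - \frac{T}{72}$)
$X{\left(C \right)} = -42 + C$
$r = - \frac{775}{24}$ ($r = \left(1 - - \frac{41}{24}\right) - \left(-42 + 77\right) = \left(1 + \frac{41}{24}\right) - 35 = \frac{65}{24} - 35 = - \frac{775}{24} \approx -32.292$)
$\frac{1}{\left(r - 47794\right) + B{\left(-275,181 \right)}} = \frac{1}{\left(- \frac{775}{24} - 47794\right) + \frac{1}{181}} = \frac{1}{- \frac{1147831}{24} + \frac{1}{181}} = \frac{1}{- \frac{207757387}{4344}} = - \frac{4344}{207757387}$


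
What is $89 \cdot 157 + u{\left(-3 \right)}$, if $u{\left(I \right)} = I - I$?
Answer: $13973$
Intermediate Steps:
$u{\left(I \right)} = 0$
$89 \cdot 157 + u{\left(-3 \right)} = 89 \cdot 157 + 0 = 13973 + 0 = 13973$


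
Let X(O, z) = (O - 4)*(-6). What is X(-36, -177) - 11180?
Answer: -10940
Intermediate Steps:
X(O, z) = 24 - 6*O (X(O, z) = (-4 + O)*(-6) = 24 - 6*O)
X(-36, -177) - 11180 = (24 - 6*(-36)) - 11180 = (24 + 216) - 11180 = 240 - 11180 = -10940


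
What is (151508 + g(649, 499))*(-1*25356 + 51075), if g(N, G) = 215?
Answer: 3902163837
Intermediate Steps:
(151508 + g(649, 499))*(-1*25356 + 51075) = (151508 + 215)*(-1*25356 + 51075) = 151723*(-25356 + 51075) = 151723*25719 = 3902163837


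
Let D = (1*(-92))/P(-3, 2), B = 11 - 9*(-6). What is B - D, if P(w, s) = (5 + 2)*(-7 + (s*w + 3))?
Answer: 2229/35 ≈ 63.686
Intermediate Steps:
P(w, s) = -28 + 7*s*w (P(w, s) = 7*(-7 + (3 + s*w)) = 7*(-4 + s*w) = -28 + 7*s*w)
B = 65 (B = 11 + 54 = 65)
D = 46/35 (D = (1*(-92))/(-28 + 7*2*(-3)) = -92/(-28 - 42) = -92/(-70) = -92*(-1/70) = 46/35 ≈ 1.3143)
B - D = 65 - 1*46/35 = 65 - 46/35 = 2229/35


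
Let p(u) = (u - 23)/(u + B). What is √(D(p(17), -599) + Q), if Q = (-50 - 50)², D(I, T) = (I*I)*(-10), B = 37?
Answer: √809990/9 ≈ 99.999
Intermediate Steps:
p(u) = (-23 + u)/(37 + u) (p(u) = (u - 23)/(u + 37) = (-23 + u)/(37 + u))
D(I, T) = -10*I² (D(I, T) = I²*(-10) = -10*I²)
Q = 10000 (Q = (-100)² = 10000)
√(D(p(17), -599) + Q) = √(-10*(-23 + 17)²/(37 + 17)² + 10000) = √(-10*(-6/54)² + 10000) = √(-10*((1/54)*(-6))² + 10000) = √(-10*(-⅑)² + 10000) = √(-10*1/81 + 10000) = √(-10/81 + 10000) = √(809990/81) = √809990/9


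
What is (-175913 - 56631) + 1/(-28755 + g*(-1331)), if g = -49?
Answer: -8479484415/36464 ≈ -2.3254e+5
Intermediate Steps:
(-175913 - 56631) + 1/(-28755 + g*(-1331)) = (-175913 - 56631) + 1/(-28755 - 49*(-1331)) = -232544 + 1/(-28755 + 65219) = -232544 + 1/36464 = -8479484415/36464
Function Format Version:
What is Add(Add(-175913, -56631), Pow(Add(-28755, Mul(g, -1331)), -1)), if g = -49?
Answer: Rational(-8479484415, 36464) ≈ -2.3254e+5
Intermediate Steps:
Add(Add(-175913, -56631), Pow(Add(-28755, Mul(g, -1331)), -1)) = Add(Add(-175913, -56631), Pow(Add(-28755, Mul(-49, -1331)), -1)) = Add(-232544, Pow(Add(-28755, 65219), -1)) = Add(-232544, Pow(36464, -1)) = Add(-232544, Rational(1, 36464)) = Rational(-8479484415, 36464)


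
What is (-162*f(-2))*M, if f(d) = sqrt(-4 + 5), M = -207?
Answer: 33534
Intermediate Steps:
f(d) = 1 (f(d) = sqrt(1) = 1)
(-162*f(-2))*M = -162*1*(-207) = -162*(-207) = 33534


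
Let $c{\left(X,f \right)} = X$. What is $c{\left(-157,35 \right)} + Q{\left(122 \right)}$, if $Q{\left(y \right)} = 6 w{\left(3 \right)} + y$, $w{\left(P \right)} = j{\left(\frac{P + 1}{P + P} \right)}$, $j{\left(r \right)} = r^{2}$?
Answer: $- \frac{97}{3} \approx -32.333$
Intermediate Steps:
$w{\left(P \right)} = \frac{\left(1 + P\right)^{2}}{4 P^{2}}$ ($w{\left(P \right)} = \left(\frac{P + 1}{P + P}\right)^{2} = \left(\frac{1 + P}{2 P}\right)^{2} = \frac{\left(1 + P\right)^{2}}{4 P^{2}}$)
$Q{\left(y \right)} = \frac{8}{3} + y$ ($Q{\left(y \right)} = 6 \frac{\left(1 + 3\right)^{2}}{4 \cdot 9} + y = 6 \cdot \frac{1}{4} \cdot \frac{1}{9} \cdot 4^{2} + y = 6 \cdot \frac{1}{4} \cdot \frac{1}{9} \cdot 16 + y = 6 \cdot \frac{4}{9} + y = \frac{8}{3} + y$)
$c{\left(-157,35 \right)} + Q{\left(122 \right)} = -157 + \left(\frac{8}{3} + 122\right) = -157 + \frac{374}{3} = - \frac{97}{3}$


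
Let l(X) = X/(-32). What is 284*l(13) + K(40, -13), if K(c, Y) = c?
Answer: -603/8 ≈ -75.375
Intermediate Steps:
l(X) = -X/32 (l(X) = X*(-1/32) = -X/32)
284*l(13) + K(40, -13) = 284*(-1/32*13) + 40 = 284*(-13/32) + 40 = -923/8 + 40 = -603/8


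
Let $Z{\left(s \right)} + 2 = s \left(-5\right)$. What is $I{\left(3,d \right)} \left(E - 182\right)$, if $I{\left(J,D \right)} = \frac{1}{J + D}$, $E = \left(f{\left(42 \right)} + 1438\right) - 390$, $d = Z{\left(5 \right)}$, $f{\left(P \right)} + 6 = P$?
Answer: $- \frac{451}{12} \approx -37.583$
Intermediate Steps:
$Z{\left(s \right)} = -2 - 5 s$ ($Z{\left(s \right)} = -2 + s \left(-5\right) = -2 - 5 s$)
$f{\left(P \right)} = -6 + P$
$d = -27$ ($d = -2 - 25 = -27$)
$E = 1084$ ($E = \left(\left(-6 + 42\right) + 1438\right) - 390 = \left(36 + 1438\right) - 390 = 1474 - 390 = 1084$)
$I{\left(J,D \right)} = \frac{1}{D + J}$
$I{\left(3,d \right)} \left(E - 182\right) = \frac{1084 - 182}{-27 + 3} = \frac{1084 - 182}{-24} = \left(- \frac{1}{24}\right) 902 = - \frac{451}{12}$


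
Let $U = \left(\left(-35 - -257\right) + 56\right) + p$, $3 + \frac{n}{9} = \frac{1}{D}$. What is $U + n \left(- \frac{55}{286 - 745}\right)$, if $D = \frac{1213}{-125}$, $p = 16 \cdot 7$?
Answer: $\frac{23919550}{61863} \approx 386.65$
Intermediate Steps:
$p = 112$
$D = - \frac{1213}{125}$ ($D = 1213 \left(- \frac{1}{125}\right) = - \frac{1213}{125} \approx -9.704$)
$n = - \frac{33876}{1213}$ ($n = -27 + \frac{9}{- \frac{1213}{125}} = -27 + 9 \left(- \frac{125}{1213}\right) = -27 - \frac{1125}{1213} = - \frac{33876}{1213} \approx -27.927$)
$U = 390$ ($U = \left(\left(-35 - -257\right) + 56\right) + 112 = \left(\left(-35 + 257\right) + 56\right) + 112 = \left(222 + 56\right) + 112 = 278 + 112 = 390$)
$U + n \left(- \frac{55}{286 - 745}\right) = 390 - \frac{33876 \left(- \frac{55}{286 - 745}\right)}{1213} = 390 - \frac{33876 \left(- \frac{55}{-459}\right)}{1213} = 390 - \frac{33876 \left(\left(-55\right) \left(- \frac{1}{459}\right)\right)}{1213} = 390 - \frac{207020}{61863} = \frac{23919550}{61863}$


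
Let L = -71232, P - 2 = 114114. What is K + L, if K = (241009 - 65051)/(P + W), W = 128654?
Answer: -8646408341/121385 ≈ -71231.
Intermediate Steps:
P = 114116 (P = 2 + 114114 = 114116)
K = 87979/121385 (K = (241009 - 65051)/(114116 + 128654) = 175958/242770 = 175958*(1/242770) = 87979/121385 ≈ 0.72479)
K + L = 87979/121385 - 71232 = -8646408341/121385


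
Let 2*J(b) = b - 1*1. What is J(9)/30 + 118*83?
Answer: 146912/15 ≈ 9794.1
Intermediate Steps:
J(b) = -½ + b/2 (J(b) = (b - 1*1)/2 = (b - 1)/2 = (-1 + b)/2 = -½ + b/2)
J(9)/30 + 118*83 = (-½ + (½)*9)/30 + 118*83 = (-½ + 9/2)*(1/30) + 9794 = 4*(1/30) + 9794 = 2/15 + 9794 = 146912/15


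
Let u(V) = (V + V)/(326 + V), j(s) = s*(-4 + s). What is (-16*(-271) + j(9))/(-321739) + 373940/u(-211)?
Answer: -6917888119841/67886929 ≈ -1.0190e+5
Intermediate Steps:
u(V) = 2*V/(326 + V) (u(V) = (2*V)/(326 + V) = 2*V/(326 + V))
(-16*(-271) + j(9))/(-321739) + 373940/u(-211) = (-16*(-271) + 9*(-4 + 9))/(-321739) + 373940/((2*(-211)/(326 - 211))) = (4336 + 9*5)*(-1/321739) + 373940/((2*(-211)/115)) = (4336 + 45)*(-1/321739) + 373940/((2*(-211)*(1/115))) = 4381*(-1/321739) + 373940/(-422/115) = -4381/321739 + 373940*(-115/422) = -4381/321739 - 21501550/211 = -6917888119841/67886929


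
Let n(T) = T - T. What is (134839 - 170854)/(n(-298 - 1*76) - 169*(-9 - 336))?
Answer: -2401/3887 ≈ -0.61770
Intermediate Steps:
n(T) = 0
(134839 - 170854)/(n(-298 - 1*76) - 169*(-9 - 336)) = (134839 - 170854)/(0 - 169*(-9 - 336)) = -36015/(0 - 169*(-345)) = -36015/(0 + 58305) = -36015/58305 = -36015*1/58305 = -2401/3887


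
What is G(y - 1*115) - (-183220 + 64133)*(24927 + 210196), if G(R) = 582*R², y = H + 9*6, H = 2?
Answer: 28002118643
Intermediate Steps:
y = 56 (y = 2 + 9*6 = 2 + 54 = 56)
G(y - 1*115) - (-183220 + 64133)*(24927 + 210196) = 582*(56 - 1*115)² - (-183220 + 64133)*(24927 + 210196) = 582*(56 - 115)² - (-119087)*235123 = 582*(-59)² - 1*(-28000092701) = 582*3481 + 28000092701 = 2025942 + 28000092701 = 28002118643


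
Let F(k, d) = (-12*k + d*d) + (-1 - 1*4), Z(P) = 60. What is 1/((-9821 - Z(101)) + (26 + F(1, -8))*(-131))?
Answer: -1/19444 ≈ -5.1430e-5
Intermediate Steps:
F(k, d) = -5 + d² - 12*k (F(k, d) = (-12*k + d²) + (-1 - 4) = (d² - 12*k) - 5 = -5 + d² - 12*k)
1/((-9821 - Z(101)) + (26 + F(1, -8))*(-131)) = 1/((-9821 - 1*60) + (26 + (-5 + (-8)² - 12*1))*(-131)) = 1/((-9821 - 60) + (26 + (-5 + 64 - 12))*(-131)) = 1/(-9881 + (26 + 47)*(-131)) = 1/(-9881 + 73*(-131)) = 1/(-9881 - 9563) = 1/(-19444) = -1/19444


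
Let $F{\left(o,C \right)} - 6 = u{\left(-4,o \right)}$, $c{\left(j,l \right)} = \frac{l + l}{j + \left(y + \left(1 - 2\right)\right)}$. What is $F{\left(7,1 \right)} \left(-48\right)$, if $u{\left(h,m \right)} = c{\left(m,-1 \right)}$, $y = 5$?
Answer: $- \frac{3072}{11} \approx -279.27$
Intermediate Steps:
$c{\left(j,l \right)} = \frac{2 l}{4 + j}$ ($c{\left(j,l \right)} = \frac{l + l}{j + \left(5 + \left(1 - 2\right)\right)} = \frac{2 l}{j + \left(5 + \left(1 - 2\right)\right)} = \frac{2 l}{j + \left(5 - 1\right)} = \frac{2 l}{j + 4} = \frac{2 l}{4 + j}$)
$u{\left(h,m \right)} = - \frac{2}{4 + m}$ ($u{\left(h,m \right)} = 2 \left(-1\right) \frac{1}{4 + m} = - \frac{2}{4 + m}$)
$F{\left(o,C \right)} = 6 - \frac{2}{4 + o}$
$F{\left(7,1 \right)} \left(-48\right) = \frac{2 \left(11 + 3 \cdot 7\right)}{4 + 7} \left(-48\right) = \frac{2 \left(11 + 21\right)}{11} \left(-48\right) = 2 \cdot \frac{1}{11} \cdot 32 \left(-48\right) = \frac{64}{11} \left(-48\right) = - \frac{3072}{11}$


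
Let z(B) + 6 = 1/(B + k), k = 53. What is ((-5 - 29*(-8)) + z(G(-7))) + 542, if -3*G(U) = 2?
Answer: 119794/157 ≈ 763.02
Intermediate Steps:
G(U) = -⅔ (G(U) = -⅓*2 = -⅔)
z(B) = -6 + 1/(53 + B) (z(B) = -6 + 1/(B + 53) = -6 + 1/(53 + B))
((-5 - 29*(-8)) + z(G(-7))) + 542 = ((-5 - 29*(-8)) + (-317 - 6*(-⅔))/(53 - ⅔)) + 542 = ((-5 + 232) + (-317 + 4)/(157/3)) + 542 = (227 + (3/157)*(-313)) + 542 = (227 - 939/157) + 542 = 34700/157 + 542 = 119794/157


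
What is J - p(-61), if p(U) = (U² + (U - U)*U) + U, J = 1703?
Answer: -1957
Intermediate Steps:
p(U) = U + U² (p(U) = (U² + 0*U) + U = (U² + 0) + U = U² + U = U + U²)
J - p(-61) = 1703 - (-61)*(1 - 61) = 1703 - (-61)*(-60) = 1703 - 1*3660 = 1703 - 3660 = -1957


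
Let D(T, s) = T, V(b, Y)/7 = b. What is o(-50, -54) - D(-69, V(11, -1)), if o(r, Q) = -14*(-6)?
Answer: 153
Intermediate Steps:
V(b, Y) = 7*b
o(r, Q) = 84
o(-50, -54) - D(-69, V(11, -1)) = 84 - 1*(-69) = 84 + 69 = 153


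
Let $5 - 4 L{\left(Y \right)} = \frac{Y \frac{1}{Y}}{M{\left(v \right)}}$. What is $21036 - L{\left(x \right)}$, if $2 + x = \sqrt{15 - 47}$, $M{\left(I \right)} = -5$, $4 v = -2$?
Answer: $\frac{210347}{10} \approx 21035.0$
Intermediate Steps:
$v = - \frac{1}{2}$ ($v = \frac{1}{4} \left(-2\right) = - \frac{1}{2} \approx -0.5$)
$x = -2 + 4 i \sqrt{2}$ ($x = -2 + \sqrt{15 - 47} = -2 + \sqrt{-32} = -2 + 4 i \sqrt{2} \approx -2.0 + 5.6569 i$)
$L{\left(Y \right)} = \frac{13}{10}$ ($L{\left(Y \right)} = \frac{5}{4} - \frac{\frac{Y}{Y} \frac{1}{-5}}{4} = \frac{5}{4} - \frac{1 \left(- \frac{1}{5}\right)}{4} = \frac{5}{4} - - \frac{1}{20} = \frac{5}{4} + \frac{1}{20} = \frac{13}{10}$)
$21036 - L{\left(x \right)} = 21036 - \frac{13}{10} = \frac{210347}{10}$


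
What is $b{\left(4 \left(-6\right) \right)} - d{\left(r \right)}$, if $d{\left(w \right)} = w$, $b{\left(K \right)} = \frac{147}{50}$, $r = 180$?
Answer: $- \frac{8853}{50} \approx -177.06$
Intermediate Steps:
$b{\left(K \right)} = \frac{147}{50}$ ($b{\left(K \right)} = 147 \cdot \frac{1}{50} = \frac{147}{50}$)
$b{\left(4 \left(-6\right) \right)} - d{\left(r \right)} = \frac{147}{50} - 180 = - \frac{8853}{50}$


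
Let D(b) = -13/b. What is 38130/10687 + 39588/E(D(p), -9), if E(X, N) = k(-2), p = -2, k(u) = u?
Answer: -211500348/10687 ≈ -19790.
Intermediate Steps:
E(X, N) = -2
38130/10687 + 39588/E(D(p), -9) = 38130/10687 + 39588/(-2) = 38130*(1/10687) + 39588*(-½) = 38130/10687 - 19794 = -211500348/10687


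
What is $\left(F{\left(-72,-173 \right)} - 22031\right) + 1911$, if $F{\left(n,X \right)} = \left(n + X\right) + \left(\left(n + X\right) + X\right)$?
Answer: $-20783$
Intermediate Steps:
$F{\left(n,X \right)} = 2 n + 3 X$ ($F{\left(n,X \right)} = \left(X + n\right) + \left(\left(X + n\right) + X\right) = \left(X + n\right) + \left(n + 2 X\right) = 2 n + 3 X$)
$\left(F{\left(-72,-173 \right)} - 22031\right) + 1911 = \left(\left(2 \left(-72\right) + 3 \left(-173\right)\right) - 22031\right) + 1911 = \left(\left(-144 - 519\right) - 22031\right) + 1911 = \left(-663 - 22031\right) + 1911 = -22694 + 1911 = -20783$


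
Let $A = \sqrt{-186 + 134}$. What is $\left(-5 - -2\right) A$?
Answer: $- 6 i \sqrt{13} \approx - 21.633 i$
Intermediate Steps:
$A = 2 i \sqrt{13}$ ($A = \sqrt{-52} = 2 i \sqrt{13} \approx 7.2111 i$)
$\left(-5 - -2\right) A = \left(-5 - -2\right) 2 i \sqrt{13} = \left(-5 + 2\right) 2 i \sqrt{13} = - 3 \cdot 2 i \sqrt{13} = - 6 i \sqrt{13}$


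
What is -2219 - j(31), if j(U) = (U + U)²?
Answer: -6063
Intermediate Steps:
j(U) = 4*U² (j(U) = (2*U)² = 4*U²)
-2219 - j(31) = -2219 - 4*31² = -2219 - 4*961 = -2219 - 1*3844 = -2219 - 3844 = -6063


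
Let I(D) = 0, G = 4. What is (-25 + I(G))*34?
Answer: -850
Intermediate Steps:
(-25 + I(G))*34 = (-25 + 0)*34 = -25*34 = -850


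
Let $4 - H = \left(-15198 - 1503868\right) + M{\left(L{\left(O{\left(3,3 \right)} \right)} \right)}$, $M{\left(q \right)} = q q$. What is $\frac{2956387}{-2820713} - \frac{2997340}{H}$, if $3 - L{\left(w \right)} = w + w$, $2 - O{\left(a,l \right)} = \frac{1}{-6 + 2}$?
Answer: $- \frac{7397478886651}{2448488085889} \approx -3.0212$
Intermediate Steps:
$O{\left(a,l \right)} = \frac{9}{4}$ ($O{\left(a,l \right)} = 2 - \frac{1}{-6 + 2} = 2 - \frac{1}{-4} = 2 - - \frac{1}{4} = 2 + \frac{1}{4} = \frac{9}{4}$)
$L{\left(w \right)} = 3 - 2 w$ ($L{\left(w \right)} = 3 - \left(w + w\right) = 3 - 2 w$)
$M{\left(q \right)} = q^{2}$
$H = \frac{6076271}{4}$ ($H = 4 - \left(\left(-15198 - 1503868\right) + \left(3 - \frac{9}{2}\right)^{2}\right) = 4 - \left(-1519066 + \left(3 - \frac{9}{2}\right)^{2}\right) = 4 - \left(-1519066 + \left(- \frac{3}{2}\right)^{2}\right) = 4 - \left(-1519066 + \frac{9}{4}\right) = 4 - - \frac{6076255}{4} = 4 + \frac{6076255}{4} = \frac{6076271}{4} \approx 1.5191 \cdot 10^{6}$)
$\frac{2956387}{-2820713} - \frac{2997340}{H} = \frac{2956387}{-2820713} - \frac{2997340}{\frac{6076271}{4}} = 2956387 \left(- \frac{1}{2820713}\right) - \frac{11989360}{6076271} = - \frac{422341}{402959} - \frac{11989360}{6076271} = - \frac{7397478886651}{2448488085889}$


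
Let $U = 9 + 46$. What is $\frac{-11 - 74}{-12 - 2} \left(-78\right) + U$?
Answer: $- \frac{2930}{7} \approx -418.57$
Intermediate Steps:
$U = 55$
$\frac{-11 - 74}{-12 - 2} \left(-78\right) + U = \frac{-11 - 74}{-12 - 2} \left(-78\right) + 55 = - \frac{85}{-14} \left(-78\right) + 55 = \left(-85\right) \left(- \frac{1}{14}\right) \left(-78\right) + 55 = \frac{85}{14} \left(-78\right) + 55 = - \frac{3315}{7} + 55 = - \frac{2930}{7}$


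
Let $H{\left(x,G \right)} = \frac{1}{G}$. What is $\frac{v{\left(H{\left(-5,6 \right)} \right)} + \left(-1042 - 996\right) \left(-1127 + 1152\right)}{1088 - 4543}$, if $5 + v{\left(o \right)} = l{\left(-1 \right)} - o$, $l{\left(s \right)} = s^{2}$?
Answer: $\frac{61145}{4146} \approx 14.748$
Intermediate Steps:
$v{\left(o \right)} = -4 - o$ ($v{\left(o \right)} = -5 - \left(-1 + o\right) = -4 - o$)
$\frac{v{\left(H{\left(-5,6 \right)} \right)} + \left(-1042 - 996\right) \left(-1127 + 1152\right)}{1088 - 4543} = \frac{\left(-4 - \frac{1}{6}\right) + \left(-1042 - 996\right) \left(-1127 + 1152\right)}{1088 - 4543} = \frac{\left(-4 - \frac{1}{6}\right) - 50950}{-3455} = \left(\left(-4 - \frac{1}{6}\right) - 50950\right) \left(- \frac{1}{3455}\right) = \left(- \frac{25}{6} - 50950\right) \left(- \frac{1}{3455}\right) = \left(- \frac{305725}{6}\right) \left(- \frac{1}{3455}\right) = \frac{61145}{4146}$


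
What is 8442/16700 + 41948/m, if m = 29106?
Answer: 236561113/121517550 ≈ 1.9467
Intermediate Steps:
8442/16700 + 41948/m = 8442/16700 + 41948/29106 = 8442*(1/16700) + 41948*(1/29106) = 4221/8350 + 20974/14553 = 236561113/121517550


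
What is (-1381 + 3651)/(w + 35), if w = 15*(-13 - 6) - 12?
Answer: -1135/131 ≈ -8.6641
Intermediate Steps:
w = -297 (w = 15*(-19) - 12 = -285 - 12 = -297)
(-1381 + 3651)/(w + 35) = (-1381 + 3651)/(-297 + 35) = 2270/(-262) = 2270*(-1/262) = -1135/131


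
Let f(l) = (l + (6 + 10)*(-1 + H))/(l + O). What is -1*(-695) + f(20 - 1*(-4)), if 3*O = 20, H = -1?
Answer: 15979/23 ≈ 694.74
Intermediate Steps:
O = 20/3 (O = (1/3)*20 = 20/3 ≈ 6.6667)
f(l) = (-32 + l)/(20/3 + l) (f(l) = (l + (6 + 10)*(-1 - 1))/(l + 20/3) = (l + 16*(-2))/(20/3 + l) = (l - 32)/(20/3 + l) = (-32 + l)/(20/3 + l))
-1*(-695) + f(20 - 1*(-4)) = -1*(-695) + 3*(-32 + (20 - 1*(-4)))/(20 + 3*(20 - 1*(-4))) = 695 + 3*(-32 + (20 + 4))/(20 + 3*(20 + 4)) = 695 + 3*(-32 + 24)/(20 + 3*24) = 695 + 3*(-8)/(20 + 72) = 695 + 3*(-8)/92 = 695 + 3*(1/92)*(-8) = 695 - 6/23 = 15979/23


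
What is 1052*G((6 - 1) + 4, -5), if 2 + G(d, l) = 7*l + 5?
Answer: -33664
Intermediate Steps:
G(d, l) = 3 + 7*l (G(d, l) = -2 + (7*l + 5) = -2 + (5 + 7*l) = 3 + 7*l)
1052*G((6 - 1) + 4, -5) = 1052*(3 + 7*(-5)) = 1052*(3 - 35) = 1052*(-32) = -33664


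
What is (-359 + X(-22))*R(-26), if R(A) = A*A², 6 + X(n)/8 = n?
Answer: 10246808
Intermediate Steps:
X(n) = -48 + 8*n
R(A) = A³
(-359 + X(-22))*R(-26) = (-359 + (-48 + 8*(-22)))*(-26)³ = (-359 + (-48 - 176))*(-17576) = (-359 - 224)*(-17576) = -583*(-17576) = 10246808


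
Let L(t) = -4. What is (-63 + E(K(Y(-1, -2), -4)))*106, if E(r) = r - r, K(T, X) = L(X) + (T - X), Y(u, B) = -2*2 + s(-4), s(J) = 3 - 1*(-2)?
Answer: -6678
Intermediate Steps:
s(J) = 5 (s(J) = 3 + 2 = 5)
Y(u, B) = 1 (Y(u, B) = -2*2 + 5 = -4 + 5 = 1)
K(T, X) = -4 + T - X (K(T, X) = -4 + (T - X) = -4 + T - X)
E(r) = 0
(-63 + E(K(Y(-1, -2), -4)))*106 = (-63 + 0)*106 = -63*106 = -6678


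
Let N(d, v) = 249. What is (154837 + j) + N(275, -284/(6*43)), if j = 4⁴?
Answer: 155342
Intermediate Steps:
j = 256
(154837 + j) + N(275, -284/(6*43)) = (154837 + 256) + 249 = 155093 + 249 = 155342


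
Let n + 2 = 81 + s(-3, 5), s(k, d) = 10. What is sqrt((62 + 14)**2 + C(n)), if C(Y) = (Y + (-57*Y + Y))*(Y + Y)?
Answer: I*sqrt(865534) ≈ 930.34*I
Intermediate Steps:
n = 89 (n = -2 + (81 + 10) = -2 + 91 = 89)
C(Y) = -110*Y**2 (C(Y) = (Y - 56*Y)*(2*Y) = (-55*Y)*(2*Y) = -110*Y**2)
sqrt((62 + 14)**2 + C(n)) = sqrt((62 + 14)**2 - 110*89**2) = sqrt(76**2 - 110*7921) = sqrt(5776 - 871310) = sqrt(-865534) = I*sqrt(865534)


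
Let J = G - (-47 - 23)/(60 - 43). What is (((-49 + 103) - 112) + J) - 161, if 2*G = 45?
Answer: -6541/34 ≈ -192.38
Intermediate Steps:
G = 45/2 (G = (½)*45 = 45/2 ≈ 22.500)
J = 905/34 (J = 45/2 - (-47 - 23)/(60 - 43) = 45/2 - (-70)/17 = 45/2 - 1*(-70/17) = 45/2 + 70/17 = 905/34 ≈ 26.618)
(((-49 + 103) - 112) + J) - 161 = (((-49 + 103) - 112) + 905/34) - 161 = ((54 - 112) + 905/34) - 161 = (-58 + 905/34) - 161 = -1067/34 - 161 = -6541/34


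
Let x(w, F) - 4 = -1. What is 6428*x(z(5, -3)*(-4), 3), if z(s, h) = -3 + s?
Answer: 19284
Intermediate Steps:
x(w, F) = 3 (x(w, F) = 4 - 1 = 3)
6428*x(z(5, -3)*(-4), 3) = 6428*3 = 19284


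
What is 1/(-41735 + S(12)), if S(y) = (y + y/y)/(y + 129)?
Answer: -141/5884622 ≈ -2.3961e-5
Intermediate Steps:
S(y) = (1 + y)/(129 + y) (S(y) = (y + 1)/(129 + y) = (1 + y)/(129 + y))
1/(-41735 + S(12)) = 1/(-41735 + (1 + 12)/(129 + 12)) = 1/(-41735 + 13/141) = 1/(-5884622/141) = -141/5884622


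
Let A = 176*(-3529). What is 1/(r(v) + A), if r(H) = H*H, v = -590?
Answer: -1/273004 ≈ -3.6629e-6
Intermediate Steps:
r(H) = H²
A = -621104
1/(r(v) + A) = 1/((-590)² - 621104) = 1/(348100 - 621104) = 1/(-273004) = -1/273004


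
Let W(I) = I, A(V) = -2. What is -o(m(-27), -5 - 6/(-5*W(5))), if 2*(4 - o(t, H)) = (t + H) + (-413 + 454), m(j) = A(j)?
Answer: 328/25 ≈ 13.120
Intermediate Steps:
m(j) = -2
o(t, H) = -33/2 - H/2 - t/2 (o(t, H) = 4 - ((t + H) + (-413 + 454))/2 = 4 - ((H + t) + 41)/2 = 4 - (41 + H + t)/2 = 4 + (-41/2 - H/2 - t/2) = -33/2 - H/2 - t/2)
-o(m(-27), -5 - 6/(-5*W(5))) = -(-33/2 - (-5 - 6/(-5*5))/2 - ½*(-2)) = -(-33/2 - (-5 - 6/(-25))/2 + 1) = -(-33/2 - (-5 - 1/25*(-6))/2 + 1) = -(-33/2 - (-5 + 6/25)/2 + 1) = -(-33/2 - ½*(-119/25) + 1) = -(-33/2 + 119/50 + 1) = -1*(-328/25) = 328/25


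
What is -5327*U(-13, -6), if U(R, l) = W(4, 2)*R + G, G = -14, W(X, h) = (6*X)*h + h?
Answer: 3537128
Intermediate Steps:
W(X, h) = h + 6*X*h (W(X, h) = 6*X*h + h = h + 6*X*h)
U(R, l) = -14 + 50*R (U(R, l) = (2*(1 + 6*4))*R - 14 = (2*(1 + 24))*R - 14 = (2*25)*R - 14 = 50*R - 14 = -14 + 50*R)
-5327*U(-13, -6) = -5327*(-14 + 50*(-13)) = -5327*(-14 - 650) = -5327*(-664) = 3537128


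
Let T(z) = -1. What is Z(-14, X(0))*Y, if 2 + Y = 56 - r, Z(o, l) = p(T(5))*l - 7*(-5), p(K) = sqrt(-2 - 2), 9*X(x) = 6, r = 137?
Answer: -2905 - 332*I/3 ≈ -2905.0 - 110.67*I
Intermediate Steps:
X(x) = 2/3 (X(x) = (1/9)*6 = 2/3)
p(K) = 2*I (p(K) = sqrt(-4) = 2*I)
Z(o, l) = 35 + 2*I*l (Z(o, l) = (2*I)*l - 7*(-5) = 2*I*l + 35 = 35 + 2*I*l)
Y = -83 (Y = -2 + (56 - 1*137) = -2 + (56 - 137) = -2 - 81 = -83)
Z(-14, X(0))*Y = (35 + 2*I*(2/3))*(-83) = (35 + 4*I/3)*(-83) = -2905 - 332*I/3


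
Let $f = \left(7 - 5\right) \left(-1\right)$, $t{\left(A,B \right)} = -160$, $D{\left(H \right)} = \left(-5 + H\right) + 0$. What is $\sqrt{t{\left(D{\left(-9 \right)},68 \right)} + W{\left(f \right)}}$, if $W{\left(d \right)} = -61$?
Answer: $i \sqrt{221} \approx 14.866 i$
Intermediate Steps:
$D{\left(H \right)} = -5 + H$
$f = -2$ ($f = 2 \left(-1\right) = -2$)
$\sqrt{t{\left(D{\left(-9 \right)},68 \right)} + W{\left(f \right)}} = \sqrt{-160 - 61} = \sqrt{-221} = i \sqrt{221}$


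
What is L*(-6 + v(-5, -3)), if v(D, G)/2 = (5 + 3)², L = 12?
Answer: 1464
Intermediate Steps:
v(D, G) = 128 (v(D, G) = 2*(5 + 3)² = 2*8² = 2*64 = 128)
L*(-6 + v(-5, -3)) = 12*(-6 + 128) = 12*122 = 1464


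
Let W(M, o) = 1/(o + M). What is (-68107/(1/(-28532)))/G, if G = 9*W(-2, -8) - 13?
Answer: -19432289240/139 ≈ -1.3980e+8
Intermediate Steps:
W(M, o) = 1/(M + o)
G = -139/10 (G = 9/(-2 - 8) - 13 = 9/(-10) - 13 = 9*(-⅒) - 13 = -9/10 - 13 = -139/10 ≈ -13.900)
(-68107/(1/(-28532)))/G = (-68107/(1/(-28532)))/(-139/10) = -68107/(-1/28532)*(-10/139) = -68107*(-28532)*(-10/139) = 1943228924*(-10/139) = -19432289240/139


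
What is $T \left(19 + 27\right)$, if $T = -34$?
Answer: $-1564$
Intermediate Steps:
$T \left(19 + 27\right) = - 34 \left(19 + 27\right) = \left(-34\right) 46 = -1564$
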